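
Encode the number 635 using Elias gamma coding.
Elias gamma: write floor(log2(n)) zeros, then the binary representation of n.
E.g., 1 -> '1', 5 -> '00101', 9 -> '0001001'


num_bits = floor(log2(635)) + 1 = 10
leading_zeros = num_bits - 1 = 9
binary(635) = 1001111011

Elias gamma(635) = '000000000' + '1001111011' = 0000000001001111011 (19 bits)


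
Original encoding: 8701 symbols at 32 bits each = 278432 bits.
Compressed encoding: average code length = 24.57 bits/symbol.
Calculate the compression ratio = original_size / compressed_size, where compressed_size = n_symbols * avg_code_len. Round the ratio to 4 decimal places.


original_size = n_symbols * orig_bits = 8701 * 32 = 278432 bits
compressed_size = n_symbols * avg_code_len = 8701 * 24.57 = 213783.57 bits
ratio = original_size / compressed_size = 278432 / 213783.57 = 1.3024

Compression ratio = 1.3024


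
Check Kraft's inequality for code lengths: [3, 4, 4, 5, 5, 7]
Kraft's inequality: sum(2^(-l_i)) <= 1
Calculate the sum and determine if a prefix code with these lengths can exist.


Sum = 2^(-3) + 2^(-4) + 2^(-4) + 2^(-5) + 2^(-5) + 2^(-7)
    = 0.125 + 0.0625 + 0.0625 + 0.03125 + 0.03125 + 0.0078125
    = 41/128 = 0.3203125
Since 0.3203125 <= 1, Kraft's inequality IS satisfied.
A prefix code with these lengths CAN exist.

Kraft sum = 0.3203125. Satisfied.


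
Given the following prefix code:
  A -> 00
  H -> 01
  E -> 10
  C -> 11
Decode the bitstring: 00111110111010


Decoding step by step:
Bits 00 -> A
Bits 11 -> C
Bits 11 -> C
Bits 10 -> E
Bits 11 -> C
Bits 10 -> E
Bits 10 -> E


Decoded message: ACCECEE


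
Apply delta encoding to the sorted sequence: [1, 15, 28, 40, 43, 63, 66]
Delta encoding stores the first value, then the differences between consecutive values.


First value: 1
Deltas:
  15 - 1 = 14
  28 - 15 = 13
  40 - 28 = 12
  43 - 40 = 3
  63 - 43 = 20
  66 - 63 = 3


Delta encoded: [1, 14, 13, 12, 3, 20, 3]


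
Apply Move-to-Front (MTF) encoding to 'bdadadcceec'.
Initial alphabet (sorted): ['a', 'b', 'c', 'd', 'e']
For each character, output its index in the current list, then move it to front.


MTF encoding:
'b': index 1 in ['a', 'b', 'c', 'd', 'e'] -> ['b', 'a', 'c', 'd', 'e']
'd': index 3 in ['b', 'a', 'c', 'd', 'e'] -> ['d', 'b', 'a', 'c', 'e']
'a': index 2 in ['d', 'b', 'a', 'c', 'e'] -> ['a', 'd', 'b', 'c', 'e']
'd': index 1 in ['a', 'd', 'b', 'c', 'e'] -> ['d', 'a', 'b', 'c', 'e']
'a': index 1 in ['d', 'a', 'b', 'c', 'e'] -> ['a', 'd', 'b', 'c', 'e']
'd': index 1 in ['a', 'd', 'b', 'c', 'e'] -> ['d', 'a', 'b', 'c', 'e']
'c': index 3 in ['d', 'a', 'b', 'c', 'e'] -> ['c', 'd', 'a', 'b', 'e']
'c': index 0 in ['c', 'd', 'a', 'b', 'e'] -> ['c', 'd', 'a', 'b', 'e']
'e': index 4 in ['c', 'd', 'a', 'b', 'e'] -> ['e', 'c', 'd', 'a', 'b']
'e': index 0 in ['e', 'c', 'd', 'a', 'b'] -> ['e', 'c', 'd', 'a', 'b']
'c': index 1 in ['e', 'c', 'd', 'a', 'b'] -> ['c', 'e', 'd', 'a', 'b']


Output: [1, 3, 2, 1, 1, 1, 3, 0, 4, 0, 1]


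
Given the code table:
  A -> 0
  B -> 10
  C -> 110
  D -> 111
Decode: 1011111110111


Decoding:
10 -> B
111 -> D
111 -> D
10 -> B
111 -> D


Result: BDDBD


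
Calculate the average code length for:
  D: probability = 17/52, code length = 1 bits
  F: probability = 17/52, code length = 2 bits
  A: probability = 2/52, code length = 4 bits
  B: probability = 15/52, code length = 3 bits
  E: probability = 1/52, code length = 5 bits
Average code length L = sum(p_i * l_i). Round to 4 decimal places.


Weighted contributions p_i * l_i:
  D: (17/52) * 1 = 17/52
  F: (17/52) * 2 = 34/52
  A: (2/52) * 4 = 8/52
  B: (15/52) * 3 = 45/52
  E: (1/52) * 5 = 5/52
Sum = (17 + 34 + 8 + 45 + 5)/52 = 109/52

L = 109/52 = 2.0962 bits/symbol


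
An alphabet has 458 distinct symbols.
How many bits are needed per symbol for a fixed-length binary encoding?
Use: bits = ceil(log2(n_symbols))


log2(458) = 8.8392
Bracket: 2^8 = 256 < 458 <= 2^9 = 512
So ceil(log2(458)) = 9

bits = ceil(log2(458)) = ceil(8.8392) = 9 bits


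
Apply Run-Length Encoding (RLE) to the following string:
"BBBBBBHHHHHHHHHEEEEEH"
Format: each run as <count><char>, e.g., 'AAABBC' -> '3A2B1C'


Scanning runs left to right:
  i=0: run of 'B' x 6 -> '6B'
  i=6: run of 'H' x 9 -> '9H'
  i=15: run of 'E' x 5 -> '5E'
  i=20: run of 'H' x 1 -> '1H'

RLE = 6B9H5E1H


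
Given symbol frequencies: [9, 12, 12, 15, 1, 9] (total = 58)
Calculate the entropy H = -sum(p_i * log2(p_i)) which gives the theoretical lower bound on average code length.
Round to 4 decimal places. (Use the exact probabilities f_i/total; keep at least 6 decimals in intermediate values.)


Per-symbol terms -p_i * log2(p_i) with p_i = f_i/58:
  p = 9/58 = 0.155172: log2(p) = -2.688056, -p*log2(p) = 0.417112
  p = 12/58 = 0.206897: log2(p) = -2.273018, -p*log2(p) = 0.470280
  p = 12/58 = 0.206897: log2(p) = -2.273018, -p*log2(p) = 0.470280
  p = 15/58 = 0.258621: log2(p) = -1.951090, -p*log2(p) = 0.504592
  p = 1/58 = 0.017241: log2(p) = -5.857981, -p*log2(p) = 0.101000
  p = 9/58 = 0.155172: log2(p) = -2.688056, -p*log2(p) = 0.417112
H = 0.417112 + 0.470280 + 0.470280 + 0.504592 + 0.101000 + 0.417112 = 2.380376

H = 2.3804 bits/symbol


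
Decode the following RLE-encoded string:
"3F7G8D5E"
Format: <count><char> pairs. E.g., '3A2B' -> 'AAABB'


Expanding each <count><char> pair:
  3F -> 'FFF'
  7G -> 'GGGGGGG'
  8D -> 'DDDDDDDD'
  5E -> 'EEEEE'

Decoded = FFFGGGGGGGDDDDDDDDEEEEE


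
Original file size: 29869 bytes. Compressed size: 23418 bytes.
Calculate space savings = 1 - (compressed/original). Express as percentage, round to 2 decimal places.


ratio = compressed/original = 23418/29869 = 0.784024
savings = 1 - ratio = 1 - 0.784024 = 0.215976
as a percentage: 0.215976 * 100 = 21.6%

Space savings = 1 - 23418/29869 = 21.6%


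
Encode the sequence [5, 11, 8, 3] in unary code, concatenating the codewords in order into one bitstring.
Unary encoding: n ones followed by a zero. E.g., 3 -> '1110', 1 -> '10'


Encode each number as n ones followed by a terminating 0:
  5 -> 111110 (6 bits)
  11 -> 111111111110 (12 bits)
  8 -> 111111110 (9 bits)
  3 -> 1110 (4 bits)
Total length = 6 + 12 + 9 + 4 = 31 bits.

Unary([5, 11, 8, 3]) = 1111101111111111101111111101110 (31 bits)


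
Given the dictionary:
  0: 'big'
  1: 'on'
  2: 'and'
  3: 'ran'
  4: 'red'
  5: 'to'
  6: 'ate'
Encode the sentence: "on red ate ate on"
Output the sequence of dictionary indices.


Look up each word in the dictionary:
  'on' -> 1
  'red' -> 4
  'ate' -> 6
  'ate' -> 6
  'on' -> 1

Encoded: [1, 4, 6, 6, 1]


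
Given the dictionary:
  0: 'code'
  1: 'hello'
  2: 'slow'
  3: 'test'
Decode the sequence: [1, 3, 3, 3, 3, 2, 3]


Look up each index in the dictionary:
  1 -> 'hello'
  3 -> 'test'
  3 -> 'test'
  3 -> 'test'
  3 -> 'test'
  2 -> 'slow'
  3 -> 'test'

Decoded: "hello test test test test slow test"


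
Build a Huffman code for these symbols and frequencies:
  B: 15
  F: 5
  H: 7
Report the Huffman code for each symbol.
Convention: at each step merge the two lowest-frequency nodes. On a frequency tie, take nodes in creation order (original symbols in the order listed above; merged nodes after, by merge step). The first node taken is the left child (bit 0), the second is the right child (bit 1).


Huffman tree construction:
Step 1: Merge F(5) + H(7) = 12
Step 2: Merge (F+H)(12) + B(15) = 27
Read each symbol's code off the tree from the root (left child = 0, right child = 1).

Codes:
  B: 1 (length 1)
  F: 00 (length 2)
  H: 01 (length 2)
Average code length: 39/27 = 1.4444 bits/symbol


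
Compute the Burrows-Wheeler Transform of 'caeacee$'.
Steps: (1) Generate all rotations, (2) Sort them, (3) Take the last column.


Rotations (sorted):
  0: $caeacee -> last char: e
  1: acee$cae -> last char: e
  2: aeacee$c -> last char: c
  3: caeacee$ -> last char: $
  4: cee$caea -> last char: a
  5: e$caeace -> last char: e
  6: eacee$ca -> last char: a
  7: ee$caeac -> last char: c


BWT = eec$aeac


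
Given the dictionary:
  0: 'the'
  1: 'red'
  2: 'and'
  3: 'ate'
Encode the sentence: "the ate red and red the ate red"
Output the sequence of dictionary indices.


Look up each word in the dictionary:
  'the' -> 0
  'ate' -> 3
  'red' -> 1
  'and' -> 2
  'red' -> 1
  'the' -> 0
  'ate' -> 3
  'red' -> 1

Encoded: [0, 3, 1, 2, 1, 0, 3, 1]


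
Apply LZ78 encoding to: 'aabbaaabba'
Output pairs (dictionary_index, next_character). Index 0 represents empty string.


LZ78 encoding steps:
Dictionary: {0: ''}
Step 1: w='' (idx 0), next='a' -> output (0, 'a'), add 'a' as idx 1
Step 2: w='a' (idx 1), next='b' -> output (1, 'b'), add 'ab' as idx 2
Step 3: w='' (idx 0), next='b' -> output (0, 'b'), add 'b' as idx 3
Step 4: w='a' (idx 1), next='a' -> output (1, 'a'), add 'aa' as idx 4
Step 5: w='ab' (idx 2), next='b' -> output (2, 'b'), add 'abb' as idx 5
Step 6: w='a' (idx 1), end of input -> output (1, '')


Encoded: [(0, 'a'), (1, 'b'), (0, 'b'), (1, 'a'), (2, 'b'), (1, '')]


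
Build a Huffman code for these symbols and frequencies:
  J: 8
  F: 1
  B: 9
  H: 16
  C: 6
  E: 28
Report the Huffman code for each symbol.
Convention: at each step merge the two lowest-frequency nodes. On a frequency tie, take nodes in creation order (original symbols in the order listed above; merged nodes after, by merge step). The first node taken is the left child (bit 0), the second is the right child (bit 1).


Huffman tree construction:
Step 1: Merge F(1) + C(6) = 7
Step 2: Merge (F+C)(7) + J(8) = 15
Step 3: Merge B(9) + ((F+C)+J)(15) = 24
Step 4: Merge H(16) + (B+((F+C)+J))(24) = 40
Step 5: Merge E(28) + (H+(B+((F+C)+J)))(40) = 68
Read each symbol's code off the tree from the root (left child = 0, right child = 1).

Codes:
  J: 1111 (length 4)
  F: 11100 (length 5)
  B: 110 (length 3)
  H: 10 (length 2)
  C: 11101 (length 5)
  E: 0 (length 1)
Average code length: 154/68 = 2.2647 bits/symbol


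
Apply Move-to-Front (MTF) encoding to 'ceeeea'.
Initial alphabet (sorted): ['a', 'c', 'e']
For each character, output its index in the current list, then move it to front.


MTF encoding:
'c': index 1 in ['a', 'c', 'e'] -> ['c', 'a', 'e']
'e': index 2 in ['c', 'a', 'e'] -> ['e', 'c', 'a']
'e': index 0 in ['e', 'c', 'a'] -> ['e', 'c', 'a']
'e': index 0 in ['e', 'c', 'a'] -> ['e', 'c', 'a']
'e': index 0 in ['e', 'c', 'a'] -> ['e', 'c', 'a']
'a': index 2 in ['e', 'c', 'a'] -> ['a', 'e', 'c']


Output: [1, 2, 0, 0, 0, 2]


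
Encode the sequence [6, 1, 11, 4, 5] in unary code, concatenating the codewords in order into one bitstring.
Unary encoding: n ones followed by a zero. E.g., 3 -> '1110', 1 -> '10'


Encode each number as n ones followed by a terminating 0:
  6 -> 1111110 (7 bits)
  1 -> 10 (2 bits)
  11 -> 111111111110 (12 bits)
  4 -> 11110 (5 bits)
  5 -> 111110 (6 bits)
Total length = 7 + 2 + 12 + 5 + 6 = 32 bits.

Unary([6, 1, 11, 4, 5]) = 11111101011111111111011110111110 (32 bits)


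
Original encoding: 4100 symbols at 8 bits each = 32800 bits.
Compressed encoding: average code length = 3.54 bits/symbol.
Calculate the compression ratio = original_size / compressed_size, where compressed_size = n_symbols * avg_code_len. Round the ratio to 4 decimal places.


original_size = n_symbols * orig_bits = 4100 * 8 = 32800 bits
compressed_size = n_symbols * avg_code_len = 4100 * 3.54 = 14514.0 bits
ratio = original_size / compressed_size = 32800 / 14514.0 = 2.2599

Compression ratio = 2.2599


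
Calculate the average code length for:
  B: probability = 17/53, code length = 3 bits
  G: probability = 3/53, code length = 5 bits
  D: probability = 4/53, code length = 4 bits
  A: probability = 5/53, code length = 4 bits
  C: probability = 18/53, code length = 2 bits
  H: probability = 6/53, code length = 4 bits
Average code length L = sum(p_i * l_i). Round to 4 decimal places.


Weighted contributions p_i * l_i:
  B: (17/53) * 3 = 51/53
  G: (3/53) * 5 = 15/53
  D: (4/53) * 4 = 16/53
  A: (5/53) * 4 = 20/53
  C: (18/53) * 2 = 36/53
  H: (6/53) * 4 = 24/53
Sum = (51 + 15 + 16 + 20 + 36 + 24)/53 = 162/53

L = 162/53 = 3.0566 bits/symbol


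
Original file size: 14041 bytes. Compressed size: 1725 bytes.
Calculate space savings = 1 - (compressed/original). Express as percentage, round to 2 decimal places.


ratio = compressed/original = 1725/14041 = 0.122854
savings = 1 - ratio = 1 - 0.122854 = 0.877146
as a percentage: 0.877146 * 100 = 87.71%

Space savings = 1 - 1725/14041 = 87.71%


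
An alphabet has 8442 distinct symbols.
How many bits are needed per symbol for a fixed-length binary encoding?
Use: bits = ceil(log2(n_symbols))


log2(8442) = 13.0434
Bracket: 2^13 = 8192 < 8442 <= 2^14 = 16384
So ceil(log2(8442)) = 14

bits = ceil(log2(8442)) = ceil(13.0434) = 14 bits


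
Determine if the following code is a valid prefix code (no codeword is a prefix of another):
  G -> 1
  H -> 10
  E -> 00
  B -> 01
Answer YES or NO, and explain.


Checking each pair (does one codeword prefix another?):
  G='1' vs H='10': prefix -- VIOLATION

NO -- this is NOT a valid prefix code. G (1) is a prefix of H (10).


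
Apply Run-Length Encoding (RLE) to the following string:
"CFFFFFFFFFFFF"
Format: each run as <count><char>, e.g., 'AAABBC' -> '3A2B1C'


Scanning runs left to right:
  i=0: run of 'C' x 1 -> '1C'
  i=1: run of 'F' x 12 -> '12F'

RLE = 1C12F


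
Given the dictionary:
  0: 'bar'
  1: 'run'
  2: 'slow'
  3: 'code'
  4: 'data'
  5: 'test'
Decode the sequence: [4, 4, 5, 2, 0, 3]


Look up each index in the dictionary:
  4 -> 'data'
  4 -> 'data'
  5 -> 'test'
  2 -> 'slow'
  0 -> 'bar'
  3 -> 'code'

Decoded: "data data test slow bar code"


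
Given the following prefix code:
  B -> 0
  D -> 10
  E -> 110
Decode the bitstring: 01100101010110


Decoding step by step:
Bits 0 -> B
Bits 110 -> E
Bits 0 -> B
Bits 10 -> D
Bits 10 -> D
Bits 10 -> D
Bits 110 -> E


Decoded message: BEBDDDE


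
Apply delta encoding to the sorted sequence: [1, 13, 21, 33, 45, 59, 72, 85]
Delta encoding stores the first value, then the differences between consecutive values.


First value: 1
Deltas:
  13 - 1 = 12
  21 - 13 = 8
  33 - 21 = 12
  45 - 33 = 12
  59 - 45 = 14
  72 - 59 = 13
  85 - 72 = 13


Delta encoded: [1, 12, 8, 12, 12, 14, 13, 13]


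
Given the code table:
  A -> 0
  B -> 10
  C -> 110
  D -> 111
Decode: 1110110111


Decoding:
111 -> D
0 -> A
110 -> C
111 -> D


Result: DACD


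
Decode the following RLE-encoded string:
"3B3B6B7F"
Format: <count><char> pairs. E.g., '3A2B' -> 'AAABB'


Expanding each <count><char> pair:
  3B -> 'BBB'
  3B -> 'BBB'
  6B -> 'BBBBBB'
  7F -> 'FFFFFFF'

Decoded = BBBBBBBBBBBBFFFFFFF


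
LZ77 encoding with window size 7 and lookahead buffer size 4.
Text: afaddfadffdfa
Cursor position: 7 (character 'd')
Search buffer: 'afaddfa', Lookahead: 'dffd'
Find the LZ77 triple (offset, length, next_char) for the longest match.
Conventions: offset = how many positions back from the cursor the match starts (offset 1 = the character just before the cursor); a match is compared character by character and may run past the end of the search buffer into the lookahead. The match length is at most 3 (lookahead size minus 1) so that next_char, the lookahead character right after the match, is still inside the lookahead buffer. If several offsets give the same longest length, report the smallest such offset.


Try each offset into the search buffer:
  offset=1 (pos 6, char 'a'): match length 0
  offset=2 (pos 5, char 'f'): match length 0
  offset=3 (pos 4, char 'd'): match length 2
  offset=4 (pos 3, char 'd'): match length 1
  offset=5 (pos 2, char 'a'): match length 0
  offset=6 (pos 1, char 'f'): match length 0
  offset=7 (pos 0, char 'a'): match length 0
Longest match has length 2 at offset 3.
next_char = character at position 7 + 2 = 9 -> 'f'

Best match: offset=3, length=2 (matching 'df' starting at position 4)
LZ77 triple: (3, 2, 'f')


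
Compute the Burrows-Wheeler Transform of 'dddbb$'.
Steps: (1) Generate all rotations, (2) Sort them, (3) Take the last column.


Rotations (sorted):
  0: $dddbb -> last char: b
  1: b$dddb -> last char: b
  2: bb$ddd -> last char: d
  3: dbb$dd -> last char: d
  4: ddbb$d -> last char: d
  5: dddbb$ -> last char: $


BWT = bbddd$


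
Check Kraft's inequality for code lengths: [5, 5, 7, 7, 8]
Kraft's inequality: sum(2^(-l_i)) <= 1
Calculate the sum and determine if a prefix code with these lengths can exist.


Sum = 2^(-5) + 2^(-5) + 2^(-7) + 2^(-7) + 2^(-8)
    = 0.03125 + 0.03125 + 0.0078125 + 0.0078125 + 0.00390625
    = 21/256 = 0.08203125
Since 0.08203125 <= 1, Kraft's inequality IS satisfied.
A prefix code with these lengths CAN exist.

Kraft sum = 0.08203125. Satisfied.


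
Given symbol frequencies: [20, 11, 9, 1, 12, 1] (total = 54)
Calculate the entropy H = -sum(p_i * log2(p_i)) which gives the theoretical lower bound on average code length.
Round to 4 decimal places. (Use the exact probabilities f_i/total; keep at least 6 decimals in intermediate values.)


Per-symbol terms -p_i * log2(p_i) with p_i = f_i/54:
  p = 20/54 = 0.370370: log2(p) = -1.432959, -p*log2(p) = 0.530726
  p = 11/54 = 0.203704: log2(p) = -2.295456, -p*log2(p) = 0.467593
  p = 9/54 = 0.166667: log2(p) = -2.584963, -p*log2(p) = 0.430827
  p = 1/54 = 0.018519: log2(p) = -5.754888, -p*log2(p) = 0.106572
  p = 12/54 = 0.222222: log2(p) = -2.169925, -p*log2(p) = 0.482206
  p = 1/54 = 0.018519: log2(p) = -5.754888, -p*log2(p) = 0.106572
H = 0.530726 + 0.467593 + 0.430827 + 0.106572 + 0.482206 + 0.106572 = 2.124496

H = 2.1245 bits/symbol


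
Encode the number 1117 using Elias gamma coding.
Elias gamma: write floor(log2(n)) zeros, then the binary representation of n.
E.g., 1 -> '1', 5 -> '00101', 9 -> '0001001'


num_bits = floor(log2(1117)) + 1 = 11
leading_zeros = num_bits - 1 = 10
binary(1117) = 10001011101

Elias gamma(1117) = '0000000000' + '10001011101' = 000000000010001011101 (21 bits)


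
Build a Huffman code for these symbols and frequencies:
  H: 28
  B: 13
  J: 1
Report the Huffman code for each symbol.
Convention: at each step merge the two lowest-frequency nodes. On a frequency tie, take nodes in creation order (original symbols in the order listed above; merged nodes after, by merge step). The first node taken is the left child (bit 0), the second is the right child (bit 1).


Huffman tree construction:
Step 1: Merge J(1) + B(13) = 14
Step 2: Merge (J+B)(14) + H(28) = 42
Read each symbol's code off the tree from the root (left child = 0, right child = 1).

Codes:
  H: 1 (length 1)
  B: 01 (length 2)
  J: 00 (length 2)
Average code length: 56/42 = 1.3333 bits/symbol


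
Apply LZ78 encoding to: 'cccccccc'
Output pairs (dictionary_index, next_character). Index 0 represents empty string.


LZ78 encoding steps:
Dictionary: {0: ''}
Step 1: w='' (idx 0), next='c' -> output (0, 'c'), add 'c' as idx 1
Step 2: w='c' (idx 1), next='c' -> output (1, 'c'), add 'cc' as idx 2
Step 3: w='cc' (idx 2), next='c' -> output (2, 'c'), add 'ccc' as idx 3
Step 4: w='cc' (idx 2), end of input -> output (2, '')


Encoded: [(0, 'c'), (1, 'c'), (2, 'c'), (2, '')]


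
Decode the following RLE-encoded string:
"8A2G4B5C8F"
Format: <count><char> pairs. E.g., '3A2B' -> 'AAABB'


Expanding each <count><char> pair:
  8A -> 'AAAAAAAA'
  2G -> 'GG'
  4B -> 'BBBB'
  5C -> 'CCCCC'
  8F -> 'FFFFFFFF'

Decoded = AAAAAAAAGGBBBBCCCCCFFFFFFFF


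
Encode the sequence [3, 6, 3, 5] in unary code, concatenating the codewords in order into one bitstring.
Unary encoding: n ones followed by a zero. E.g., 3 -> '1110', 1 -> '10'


Encode each number as n ones followed by a terminating 0:
  3 -> 1110 (4 bits)
  6 -> 1111110 (7 bits)
  3 -> 1110 (4 bits)
  5 -> 111110 (6 bits)
Total length = 4 + 7 + 4 + 6 = 21 bits.

Unary([3, 6, 3, 5]) = 111011111101110111110 (21 bits)


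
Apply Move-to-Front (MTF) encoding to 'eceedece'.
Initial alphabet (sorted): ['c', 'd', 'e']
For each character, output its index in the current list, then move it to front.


MTF encoding:
'e': index 2 in ['c', 'd', 'e'] -> ['e', 'c', 'd']
'c': index 1 in ['e', 'c', 'd'] -> ['c', 'e', 'd']
'e': index 1 in ['c', 'e', 'd'] -> ['e', 'c', 'd']
'e': index 0 in ['e', 'c', 'd'] -> ['e', 'c', 'd']
'd': index 2 in ['e', 'c', 'd'] -> ['d', 'e', 'c']
'e': index 1 in ['d', 'e', 'c'] -> ['e', 'd', 'c']
'c': index 2 in ['e', 'd', 'c'] -> ['c', 'e', 'd']
'e': index 1 in ['c', 'e', 'd'] -> ['e', 'c', 'd']


Output: [2, 1, 1, 0, 2, 1, 2, 1]


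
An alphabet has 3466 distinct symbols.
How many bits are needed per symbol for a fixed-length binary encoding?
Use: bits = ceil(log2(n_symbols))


log2(3466) = 11.7591
Bracket: 2^11 = 2048 < 3466 <= 2^12 = 4096
So ceil(log2(3466)) = 12

bits = ceil(log2(3466)) = ceil(11.7591) = 12 bits


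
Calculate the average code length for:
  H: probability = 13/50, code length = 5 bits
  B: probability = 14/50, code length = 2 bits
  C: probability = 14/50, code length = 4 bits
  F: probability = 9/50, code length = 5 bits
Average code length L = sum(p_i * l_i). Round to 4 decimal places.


Weighted contributions p_i * l_i:
  H: (13/50) * 5 = 65/50
  B: (14/50) * 2 = 28/50
  C: (14/50) * 4 = 56/50
  F: (9/50) * 5 = 45/50
Sum = (65 + 28 + 56 + 45)/50 = 194/50

L = 194/50 = 3.8800 bits/symbol


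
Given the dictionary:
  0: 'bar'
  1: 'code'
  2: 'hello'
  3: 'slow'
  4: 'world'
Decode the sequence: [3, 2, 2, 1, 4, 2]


Look up each index in the dictionary:
  3 -> 'slow'
  2 -> 'hello'
  2 -> 'hello'
  1 -> 'code'
  4 -> 'world'
  2 -> 'hello'

Decoded: "slow hello hello code world hello"


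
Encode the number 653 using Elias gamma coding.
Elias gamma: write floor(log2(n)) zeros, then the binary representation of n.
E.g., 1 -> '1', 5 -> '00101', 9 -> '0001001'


num_bits = floor(log2(653)) + 1 = 10
leading_zeros = num_bits - 1 = 9
binary(653) = 1010001101

Elias gamma(653) = '000000000' + '1010001101' = 0000000001010001101 (19 bits)


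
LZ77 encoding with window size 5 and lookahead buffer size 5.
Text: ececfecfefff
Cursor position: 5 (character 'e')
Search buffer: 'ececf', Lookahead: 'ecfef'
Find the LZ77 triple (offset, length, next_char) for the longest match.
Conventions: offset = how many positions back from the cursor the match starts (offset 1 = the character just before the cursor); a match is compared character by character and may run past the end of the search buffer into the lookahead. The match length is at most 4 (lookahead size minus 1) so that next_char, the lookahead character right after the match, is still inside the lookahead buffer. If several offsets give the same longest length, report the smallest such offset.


Try each offset into the search buffer:
  offset=1 (pos 4, char 'f'): match length 0
  offset=2 (pos 3, char 'c'): match length 0
  offset=3 (pos 2, char 'e'): match length 4
  offset=4 (pos 1, char 'c'): match length 0
  offset=5 (pos 0, char 'e'): match length 2
Longest match has length 4 at offset 3.
next_char = character at position 5 + 4 = 9 -> 'f'

Best match: offset=3, length=4 (matching 'ecfe' starting at position 2)
LZ77 triple: (3, 4, 'f')


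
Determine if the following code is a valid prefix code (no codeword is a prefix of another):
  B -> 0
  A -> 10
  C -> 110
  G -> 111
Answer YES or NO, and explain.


Checking each pair (does one codeword prefix another?):
  B='0' vs A='10': no prefix
  B='0' vs C='110': no prefix
  B='0' vs G='111': no prefix
  A='10' vs B='0': no prefix
  A='10' vs C='110': no prefix
  A='10' vs G='111': no prefix
  C='110' vs B='0': no prefix
  C='110' vs A='10': no prefix
  C='110' vs G='111': no prefix
  G='111' vs B='0': no prefix
  G='111' vs A='10': no prefix
  G='111' vs C='110': no prefix
No violation found over all pairs.

YES -- this is a valid prefix code. No codeword is a prefix of any other codeword.


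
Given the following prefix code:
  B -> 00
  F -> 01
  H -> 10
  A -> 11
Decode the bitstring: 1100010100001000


Decoding step by step:
Bits 11 -> A
Bits 00 -> B
Bits 01 -> F
Bits 01 -> F
Bits 00 -> B
Bits 00 -> B
Bits 10 -> H
Bits 00 -> B


Decoded message: ABFFBBHB


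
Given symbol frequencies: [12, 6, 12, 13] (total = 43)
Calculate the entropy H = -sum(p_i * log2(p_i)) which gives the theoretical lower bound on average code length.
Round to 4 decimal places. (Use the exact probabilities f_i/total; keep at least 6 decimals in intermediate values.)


Per-symbol terms -p_i * log2(p_i) with p_i = f_i/43:
  p = 12/43 = 0.279070: log2(p) = -1.841302, -p*log2(p) = 0.513852
  p = 6/43 = 0.139535: log2(p) = -2.841302, -p*log2(p) = 0.396461
  p = 12/43 = 0.279070: log2(p) = -1.841302, -p*log2(p) = 0.513852
  p = 13/43 = 0.302326: log2(p) = -1.725825, -p*log2(p) = 0.521761
H = 0.513852 + 0.396461 + 0.513852 + 0.521761 = 1.945926

H = 1.9459 bits/symbol


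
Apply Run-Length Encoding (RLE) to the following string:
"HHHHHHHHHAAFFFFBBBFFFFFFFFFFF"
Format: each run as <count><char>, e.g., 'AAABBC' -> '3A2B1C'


Scanning runs left to right:
  i=0: run of 'H' x 9 -> '9H'
  i=9: run of 'A' x 2 -> '2A'
  i=11: run of 'F' x 4 -> '4F'
  i=15: run of 'B' x 3 -> '3B'
  i=18: run of 'F' x 11 -> '11F'

RLE = 9H2A4F3B11F


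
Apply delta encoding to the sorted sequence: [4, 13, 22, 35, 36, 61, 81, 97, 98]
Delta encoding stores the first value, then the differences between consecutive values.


First value: 4
Deltas:
  13 - 4 = 9
  22 - 13 = 9
  35 - 22 = 13
  36 - 35 = 1
  61 - 36 = 25
  81 - 61 = 20
  97 - 81 = 16
  98 - 97 = 1


Delta encoded: [4, 9, 9, 13, 1, 25, 20, 16, 1]


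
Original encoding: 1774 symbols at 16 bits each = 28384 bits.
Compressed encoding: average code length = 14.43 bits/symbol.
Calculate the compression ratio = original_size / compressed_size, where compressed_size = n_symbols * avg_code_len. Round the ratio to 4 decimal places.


original_size = n_symbols * orig_bits = 1774 * 16 = 28384 bits
compressed_size = n_symbols * avg_code_len = 1774 * 14.43 = 25598.82 bits
ratio = original_size / compressed_size = 28384 / 25598.82 = 1.1088

Compression ratio = 1.1088


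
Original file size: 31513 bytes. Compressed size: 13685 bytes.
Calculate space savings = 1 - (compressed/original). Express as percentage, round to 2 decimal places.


ratio = compressed/original = 13685/31513 = 0.434265
savings = 1 - ratio = 1 - 0.434265 = 0.565735
as a percentage: 0.565735 * 100 = 56.57%

Space savings = 1 - 13685/31513 = 56.57%


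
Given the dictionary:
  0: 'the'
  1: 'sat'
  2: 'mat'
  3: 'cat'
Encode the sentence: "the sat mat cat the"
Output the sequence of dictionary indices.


Look up each word in the dictionary:
  'the' -> 0
  'sat' -> 1
  'mat' -> 2
  'cat' -> 3
  'the' -> 0

Encoded: [0, 1, 2, 3, 0]


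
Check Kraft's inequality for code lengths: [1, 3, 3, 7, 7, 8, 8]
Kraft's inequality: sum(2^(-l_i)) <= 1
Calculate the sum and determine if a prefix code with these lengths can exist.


Sum = 2^(-1) + 2^(-3) + 2^(-3) + 2^(-7) + 2^(-7) + 2^(-8) + 2^(-8)
    = 0.5 + 0.125 + 0.125 + 0.0078125 + 0.0078125 + 0.00390625 + 0.00390625
    = 198/256 = 0.7734375
Since 0.7734375 <= 1, Kraft's inequality IS satisfied.
A prefix code with these lengths CAN exist.

Kraft sum = 0.7734375. Satisfied.


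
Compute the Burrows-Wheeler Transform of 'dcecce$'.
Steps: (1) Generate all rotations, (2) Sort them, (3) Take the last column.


Rotations (sorted):
  0: $dcecce -> last char: e
  1: cce$dce -> last char: e
  2: ce$dcec -> last char: c
  3: cecce$d -> last char: d
  4: dcecce$ -> last char: $
  5: e$dcecc -> last char: c
  6: ecce$dc -> last char: c


BWT = eecd$cc


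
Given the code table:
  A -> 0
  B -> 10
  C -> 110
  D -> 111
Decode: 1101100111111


Decoding:
110 -> C
110 -> C
0 -> A
111 -> D
111 -> D


Result: CCADD


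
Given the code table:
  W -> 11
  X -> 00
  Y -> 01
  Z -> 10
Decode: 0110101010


Decoding:
01 -> Y
10 -> Z
10 -> Z
10 -> Z
10 -> Z


Result: YZZZZ


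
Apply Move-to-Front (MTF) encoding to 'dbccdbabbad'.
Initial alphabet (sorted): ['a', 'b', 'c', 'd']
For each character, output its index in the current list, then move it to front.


MTF encoding:
'd': index 3 in ['a', 'b', 'c', 'd'] -> ['d', 'a', 'b', 'c']
'b': index 2 in ['d', 'a', 'b', 'c'] -> ['b', 'd', 'a', 'c']
'c': index 3 in ['b', 'd', 'a', 'c'] -> ['c', 'b', 'd', 'a']
'c': index 0 in ['c', 'b', 'd', 'a'] -> ['c', 'b', 'd', 'a']
'd': index 2 in ['c', 'b', 'd', 'a'] -> ['d', 'c', 'b', 'a']
'b': index 2 in ['d', 'c', 'b', 'a'] -> ['b', 'd', 'c', 'a']
'a': index 3 in ['b', 'd', 'c', 'a'] -> ['a', 'b', 'd', 'c']
'b': index 1 in ['a', 'b', 'd', 'c'] -> ['b', 'a', 'd', 'c']
'b': index 0 in ['b', 'a', 'd', 'c'] -> ['b', 'a', 'd', 'c']
'a': index 1 in ['b', 'a', 'd', 'c'] -> ['a', 'b', 'd', 'c']
'd': index 2 in ['a', 'b', 'd', 'c'] -> ['d', 'a', 'b', 'c']


Output: [3, 2, 3, 0, 2, 2, 3, 1, 0, 1, 2]


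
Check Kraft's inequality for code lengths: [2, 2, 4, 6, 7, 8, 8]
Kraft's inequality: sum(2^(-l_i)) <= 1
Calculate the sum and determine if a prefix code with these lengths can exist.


Sum = 2^(-2) + 2^(-2) + 2^(-4) + 2^(-6) + 2^(-7) + 2^(-8) + 2^(-8)
    = 0.25 + 0.25 + 0.0625 + 0.015625 + 0.0078125 + 0.00390625 + 0.00390625
    = 152/256 = 0.59375
Since 0.59375 <= 1, Kraft's inequality IS satisfied.
A prefix code with these lengths CAN exist.

Kraft sum = 0.59375. Satisfied.


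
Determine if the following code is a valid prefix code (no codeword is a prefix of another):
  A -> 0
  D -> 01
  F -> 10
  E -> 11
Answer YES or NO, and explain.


Checking each pair (does one codeword prefix another?):
  A='0' vs D='01': prefix -- VIOLATION

NO -- this is NOT a valid prefix code. A (0) is a prefix of D (01).


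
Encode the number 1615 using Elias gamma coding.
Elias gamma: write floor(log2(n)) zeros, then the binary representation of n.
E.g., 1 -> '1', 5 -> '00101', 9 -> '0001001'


num_bits = floor(log2(1615)) + 1 = 11
leading_zeros = num_bits - 1 = 10
binary(1615) = 11001001111

Elias gamma(1615) = '0000000000' + '11001001111' = 000000000011001001111 (21 bits)


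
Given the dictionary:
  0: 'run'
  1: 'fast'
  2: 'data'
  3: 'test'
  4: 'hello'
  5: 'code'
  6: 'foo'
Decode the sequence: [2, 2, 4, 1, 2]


Look up each index in the dictionary:
  2 -> 'data'
  2 -> 'data'
  4 -> 'hello'
  1 -> 'fast'
  2 -> 'data'

Decoded: "data data hello fast data"


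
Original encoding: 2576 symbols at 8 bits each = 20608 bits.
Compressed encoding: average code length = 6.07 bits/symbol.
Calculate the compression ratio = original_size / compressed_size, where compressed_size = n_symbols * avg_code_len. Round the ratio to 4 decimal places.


original_size = n_symbols * orig_bits = 2576 * 8 = 20608 bits
compressed_size = n_symbols * avg_code_len = 2576 * 6.07 = 15636.32 bits
ratio = original_size / compressed_size = 20608 / 15636.32 = 1.318

Compression ratio = 1.318


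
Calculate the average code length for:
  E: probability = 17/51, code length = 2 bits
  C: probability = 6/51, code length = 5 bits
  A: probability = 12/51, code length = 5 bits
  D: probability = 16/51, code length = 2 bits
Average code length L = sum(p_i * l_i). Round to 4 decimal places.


Weighted contributions p_i * l_i:
  E: (17/51) * 2 = 34/51
  C: (6/51) * 5 = 30/51
  A: (12/51) * 5 = 60/51
  D: (16/51) * 2 = 32/51
Sum = (34 + 30 + 60 + 32)/51 = 156/51

L = 156/51 = 3.0588 bits/symbol


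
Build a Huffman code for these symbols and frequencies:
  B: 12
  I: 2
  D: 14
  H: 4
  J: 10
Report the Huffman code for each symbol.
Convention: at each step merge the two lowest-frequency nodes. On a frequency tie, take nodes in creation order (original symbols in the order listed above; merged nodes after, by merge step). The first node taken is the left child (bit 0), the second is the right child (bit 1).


Huffman tree construction:
Step 1: Merge I(2) + H(4) = 6
Step 2: Merge (I+H)(6) + J(10) = 16
Step 3: Merge B(12) + D(14) = 26
Step 4: Merge ((I+H)+J)(16) + (B+D)(26) = 42
Read each symbol's code off the tree from the root (left child = 0, right child = 1).

Codes:
  B: 10 (length 2)
  I: 000 (length 3)
  D: 11 (length 2)
  H: 001 (length 3)
  J: 01 (length 2)
Average code length: 90/42 = 2.1429 bits/symbol


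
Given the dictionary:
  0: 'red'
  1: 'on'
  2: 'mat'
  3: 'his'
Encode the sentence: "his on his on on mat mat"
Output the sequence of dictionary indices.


Look up each word in the dictionary:
  'his' -> 3
  'on' -> 1
  'his' -> 3
  'on' -> 1
  'on' -> 1
  'mat' -> 2
  'mat' -> 2

Encoded: [3, 1, 3, 1, 1, 2, 2]


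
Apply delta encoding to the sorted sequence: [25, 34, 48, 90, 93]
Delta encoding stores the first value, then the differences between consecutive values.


First value: 25
Deltas:
  34 - 25 = 9
  48 - 34 = 14
  90 - 48 = 42
  93 - 90 = 3


Delta encoded: [25, 9, 14, 42, 3]


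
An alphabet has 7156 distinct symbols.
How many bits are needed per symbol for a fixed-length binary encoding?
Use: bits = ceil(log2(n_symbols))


log2(7156) = 12.8049
Bracket: 2^12 = 4096 < 7156 <= 2^13 = 8192
So ceil(log2(7156)) = 13

bits = ceil(log2(7156)) = ceil(12.8049) = 13 bits


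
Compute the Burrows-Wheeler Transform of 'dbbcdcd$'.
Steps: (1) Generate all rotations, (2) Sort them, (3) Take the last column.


Rotations (sorted):
  0: $dbbcdcd -> last char: d
  1: bbcdcd$d -> last char: d
  2: bcdcd$db -> last char: b
  3: cd$dbbcd -> last char: d
  4: cdcd$dbb -> last char: b
  5: d$dbbcdc -> last char: c
  6: dbbcdcd$ -> last char: $
  7: dcd$dbbc -> last char: c


BWT = ddbdbc$c


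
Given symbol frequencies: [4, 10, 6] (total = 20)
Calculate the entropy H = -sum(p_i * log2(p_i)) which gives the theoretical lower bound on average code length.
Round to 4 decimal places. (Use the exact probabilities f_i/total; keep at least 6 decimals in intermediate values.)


Per-symbol terms -p_i * log2(p_i) with p_i = f_i/20:
  p = 4/20 = 0.200000: log2(p) = -2.321928, -p*log2(p) = 0.464386
  p = 10/20 = 0.500000: log2(p) = -1.000000, -p*log2(p) = 0.500000
  p = 6/20 = 0.300000: log2(p) = -1.736966, -p*log2(p) = 0.521090
H = 0.464386 + 0.500000 + 0.521090 = 1.485476

H = 1.4855 bits/symbol


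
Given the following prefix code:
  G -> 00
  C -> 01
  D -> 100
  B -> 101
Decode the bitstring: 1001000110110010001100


Decoding step by step:
Bits 100 -> D
Bits 100 -> D
Bits 01 -> C
Bits 101 -> B
Bits 100 -> D
Bits 100 -> D
Bits 01 -> C
Bits 100 -> D


Decoded message: DDCBDDCD


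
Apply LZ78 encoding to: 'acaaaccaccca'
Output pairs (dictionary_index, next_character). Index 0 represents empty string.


LZ78 encoding steps:
Dictionary: {0: ''}
Step 1: w='' (idx 0), next='a' -> output (0, 'a'), add 'a' as idx 1
Step 2: w='' (idx 0), next='c' -> output (0, 'c'), add 'c' as idx 2
Step 3: w='a' (idx 1), next='a' -> output (1, 'a'), add 'aa' as idx 3
Step 4: w='a' (idx 1), next='c' -> output (1, 'c'), add 'ac' as idx 4
Step 5: w='c' (idx 2), next='a' -> output (2, 'a'), add 'ca' as idx 5
Step 6: w='c' (idx 2), next='c' -> output (2, 'c'), add 'cc' as idx 6
Step 7: w='ca' (idx 5), end of input -> output (5, '')


Encoded: [(0, 'a'), (0, 'c'), (1, 'a'), (1, 'c'), (2, 'a'), (2, 'c'), (5, '')]


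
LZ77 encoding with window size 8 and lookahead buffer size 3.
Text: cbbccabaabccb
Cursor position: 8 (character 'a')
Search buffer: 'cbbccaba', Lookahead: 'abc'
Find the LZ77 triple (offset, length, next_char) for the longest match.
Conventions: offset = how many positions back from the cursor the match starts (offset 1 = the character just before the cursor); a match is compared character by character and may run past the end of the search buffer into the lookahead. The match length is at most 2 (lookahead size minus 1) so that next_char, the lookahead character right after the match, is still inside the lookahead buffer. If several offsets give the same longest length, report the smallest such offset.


Try each offset into the search buffer:
  offset=1 (pos 7, char 'a'): match length 1
  offset=2 (pos 6, char 'b'): match length 0
  offset=3 (pos 5, char 'a'): match length 2
  offset=4 (pos 4, char 'c'): match length 0
  offset=5 (pos 3, char 'c'): match length 0
  offset=6 (pos 2, char 'b'): match length 0
  offset=7 (pos 1, char 'b'): match length 0
  offset=8 (pos 0, char 'c'): match length 0
Longest match has length 2 at offset 3.
next_char = character at position 8 + 2 = 10 -> 'c'

Best match: offset=3, length=2 (matching 'ab' starting at position 5)
LZ77 triple: (3, 2, 'c')


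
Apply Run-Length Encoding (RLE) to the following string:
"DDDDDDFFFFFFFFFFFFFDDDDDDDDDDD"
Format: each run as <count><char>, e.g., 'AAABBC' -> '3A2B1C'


Scanning runs left to right:
  i=0: run of 'D' x 6 -> '6D'
  i=6: run of 'F' x 13 -> '13F'
  i=19: run of 'D' x 11 -> '11D'

RLE = 6D13F11D


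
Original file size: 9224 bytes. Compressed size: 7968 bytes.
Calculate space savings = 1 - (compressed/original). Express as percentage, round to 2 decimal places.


ratio = compressed/original = 7968/9224 = 0.863833
savings = 1 - ratio = 1 - 0.863833 = 0.136167
as a percentage: 0.136167 * 100 = 13.62%

Space savings = 1 - 7968/9224 = 13.62%


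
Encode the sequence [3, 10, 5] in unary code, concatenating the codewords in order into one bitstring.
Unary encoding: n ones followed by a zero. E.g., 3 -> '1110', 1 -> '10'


Encode each number as n ones followed by a terminating 0:
  3 -> 1110 (4 bits)
  10 -> 11111111110 (11 bits)
  5 -> 111110 (6 bits)
Total length = 4 + 11 + 6 = 21 bits.

Unary([3, 10, 5]) = 111011111111110111110 (21 bits)


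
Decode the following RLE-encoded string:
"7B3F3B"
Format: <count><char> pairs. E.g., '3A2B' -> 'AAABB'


Expanding each <count><char> pair:
  7B -> 'BBBBBBB'
  3F -> 'FFF'
  3B -> 'BBB'

Decoded = BBBBBBBFFFBBB


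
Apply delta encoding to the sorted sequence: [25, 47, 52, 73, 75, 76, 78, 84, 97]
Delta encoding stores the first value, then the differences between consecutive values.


First value: 25
Deltas:
  47 - 25 = 22
  52 - 47 = 5
  73 - 52 = 21
  75 - 73 = 2
  76 - 75 = 1
  78 - 76 = 2
  84 - 78 = 6
  97 - 84 = 13


Delta encoded: [25, 22, 5, 21, 2, 1, 2, 6, 13]


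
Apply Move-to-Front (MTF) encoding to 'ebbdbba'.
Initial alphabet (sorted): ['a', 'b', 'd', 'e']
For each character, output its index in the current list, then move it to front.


MTF encoding:
'e': index 3 in ['a', 'b', 'd', 'e'] -> ['e', 'a', 'b', 'd']
'b': index 2 in ['e', 'a', 'b', 'd'] -> ['b', 'e', 'a', 'd']
'b': index 0 in ['b', 'e', 'a', 'd'] -> ['b', 'e', 'a', 'd']
'd': index 3 in ['b', 'e', 'a', 'd'] -> ['d', 'b', 'e', 'a']
'b': index 1 in ['d', 'b', 'e', 'a'] -> ['b', 'd', 'e', 'a']
'b': index 0 in ['b', 'd', 'e', 'a'] -> ['b', 'd', 'e', 'a']
'a': index 3 in ['b', 'd', 'e', 'a'] -> ['a', 'b', 'd', 'e']


Output: [3, 2, 0, 3, 1, 0, 3]


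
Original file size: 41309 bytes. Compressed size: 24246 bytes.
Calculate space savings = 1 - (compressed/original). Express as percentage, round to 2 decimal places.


ratio = compressed/original = 24246/41309 = 0.586942
savings = 1 - ratio = 1 - 0.586942 = 0.413058
as a percentage: 0.413058 * 100 = 41.31%

Space savings = 1 - 24246/41309 = 41.31%


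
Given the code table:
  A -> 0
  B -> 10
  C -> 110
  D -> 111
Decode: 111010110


Decoding:
111 -> D
0 -> A
10 -> B
110 -> C


Result: DABC


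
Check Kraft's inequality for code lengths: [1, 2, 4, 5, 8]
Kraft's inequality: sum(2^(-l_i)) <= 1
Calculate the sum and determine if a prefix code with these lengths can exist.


Sum = 2^(-1) + 2^(-2) + 2^(-4) + 2^(-5) + 2^(-8)
    = 0.5 + 0.25 + 0.0625 + 0.03125 + 0.00390625
    = 217/256 = 0.84765625
Since 0.84765625 <= 1, Kraft's inequality IS satisfied.
A prefix code with these lengths CAN exist.

Kraft sum = 0.84765625. Satisfied.


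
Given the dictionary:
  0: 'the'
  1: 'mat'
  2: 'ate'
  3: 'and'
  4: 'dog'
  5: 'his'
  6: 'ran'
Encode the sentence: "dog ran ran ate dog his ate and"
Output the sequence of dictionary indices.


Look up each word in the dictionary:
  'dog' -> 4
  'ran' -> 6
  'ran' -> 6
  'ate' -> 2
  'dog' -> 4
  'his' -> 5
  'ate' -> 2
  'and' -> 3

Encoded: [4, 6, 6, 2, 4, 5, 2, 3]


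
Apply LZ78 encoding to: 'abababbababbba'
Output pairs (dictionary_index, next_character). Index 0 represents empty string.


LZ78 encoding steps:
Dictionary: {0: ''}
Step 1: w='' (idx 0), next='a' -> output (0, 'a'), add 'a' as idx 1
Step 2: w='' (idx 0), next='b' -> output (0, 'b'), add 'b' as idx 2
Step 3: w='a' (idx 1), next='b' -> output (1, 'b'), add 'ab' as idx 3
Step 4: w='ab' (idx 3), next='b' -> output (3, 'b'), add 'abb' as idx 4
Step 5: w='ab' (idx 3), next='a' -> output (3, 'a'), add 'aba' as idx 5
Step 6: w='b' (idx 2), next='b' -> output (2, 'b'), add 'bb' as idx 6
Step 7: w='b' (idx 2), next='a' -> output (2, 'a'), add 'ba' as idx 7


Encoded: [(0, 'a'), (0, 'b'), (1, 'b'), (3, 'b'), (3, 'a'), (2, 'b'), (2, 'a')]
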